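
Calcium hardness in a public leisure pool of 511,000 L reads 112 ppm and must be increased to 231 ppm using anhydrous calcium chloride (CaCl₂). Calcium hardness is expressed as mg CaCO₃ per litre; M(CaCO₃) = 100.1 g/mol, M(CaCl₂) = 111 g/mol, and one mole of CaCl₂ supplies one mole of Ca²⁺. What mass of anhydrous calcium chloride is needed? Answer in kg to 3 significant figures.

67.4 kg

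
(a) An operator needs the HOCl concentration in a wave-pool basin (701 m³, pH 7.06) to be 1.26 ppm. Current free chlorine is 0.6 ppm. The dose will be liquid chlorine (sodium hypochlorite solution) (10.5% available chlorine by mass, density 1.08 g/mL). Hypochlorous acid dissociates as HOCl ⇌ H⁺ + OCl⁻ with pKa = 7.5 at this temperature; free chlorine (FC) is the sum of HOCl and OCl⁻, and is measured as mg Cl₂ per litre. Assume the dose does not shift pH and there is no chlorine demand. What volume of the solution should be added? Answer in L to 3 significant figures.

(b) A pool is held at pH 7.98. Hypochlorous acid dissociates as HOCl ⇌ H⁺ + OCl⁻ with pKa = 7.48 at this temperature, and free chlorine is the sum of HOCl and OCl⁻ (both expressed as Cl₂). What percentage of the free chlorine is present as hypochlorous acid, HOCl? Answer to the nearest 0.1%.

(a) 6.91 L; (b) 24.0%

(a) Volume: 701 m³ = 701,000 L.
(a) [OCl⁻]/[HOCl] = 10^(pH − pKa) = 10^(7.06 − 7.5) = 0.3631; fraction as HOCl = 1/(1 + 0.3631) = 0.7336.
(a) Free chlorine required for 1.26 ppm HOCl: 1.26 / 0.7336 = 1.717 ppm.
(a) FC to add: 1.717 − 0.6 = 1.117 mg/L as Cl₂.
(a) Cl₂ equivalent: 1.117 mg/L × 701,000 L = 783.4 g.
(a) Product at 10.5% available Cl: 783.4 / 0.105 = 7460 g.
(a) Volume: 7460 g ÷ 1.08 g/mL = 6908 mL.

(b) [OCl⁻]/[HOCl] = 10^(pH − pKa) = 10^(7.98 − 7.48) = 10^0.50 = 3.162.
(b) Fraction as HOCl = 1 / (1 + 3.162) = 0.2403.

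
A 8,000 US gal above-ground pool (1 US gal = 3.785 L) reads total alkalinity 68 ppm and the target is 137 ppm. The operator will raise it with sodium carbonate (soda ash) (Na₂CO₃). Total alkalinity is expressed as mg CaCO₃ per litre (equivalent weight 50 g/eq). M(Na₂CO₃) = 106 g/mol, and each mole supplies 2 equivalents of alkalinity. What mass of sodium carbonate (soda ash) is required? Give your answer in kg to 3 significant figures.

Volume: 8,000 US gal × 3.785 L/gal = 30,280 L.
Alkalinity to add: (137 − 68) = 69 mg/L as CaCO₃ × 30,280 L = 2089 g as CaCO₃.
Equivalents: 2089 g ÷ 50 g/eq = 41.79 eq.
Each mole of Na₂CO₃ supplies 2 eq, so 41.79 / 2 = 20.89 mol.
Mass: 20.89 mol × 106 g/mol = 2215 g.

2.21 kg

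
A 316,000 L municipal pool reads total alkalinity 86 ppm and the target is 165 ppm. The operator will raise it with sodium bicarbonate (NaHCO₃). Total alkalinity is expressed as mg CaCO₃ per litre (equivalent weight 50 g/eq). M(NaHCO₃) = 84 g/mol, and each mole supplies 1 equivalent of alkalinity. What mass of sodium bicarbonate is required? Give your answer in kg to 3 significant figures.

Alkalinity to add: (165 − 86) = 79 mg/L as CaCO₃ × 316,000 L = 24,960 g as CaCO₃.
Equivalents: 24,960 g ÷ 50 g/eq = 499.3 eq.
NaHCO₃ supplies 1 eq per mole → 499.3 mol.
Mass: 499.3 mol × 84 g/mol = 41,940 g.

41.9 kg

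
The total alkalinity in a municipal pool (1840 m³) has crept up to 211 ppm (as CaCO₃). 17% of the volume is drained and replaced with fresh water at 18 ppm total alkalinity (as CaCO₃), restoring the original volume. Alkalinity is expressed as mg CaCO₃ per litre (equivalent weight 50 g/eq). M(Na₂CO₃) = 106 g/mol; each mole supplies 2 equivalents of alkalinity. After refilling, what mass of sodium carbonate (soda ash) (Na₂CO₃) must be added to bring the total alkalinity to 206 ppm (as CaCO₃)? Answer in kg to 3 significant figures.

Volume: 1840 m³ = 1,840,000 L.
After draining 17% and refilling: 211 × 0.83 + 18 × 0.17 = 178.19 ppm.
Deficit to target: 206 − 178.19 = 27.81 mg/L.
As CaCO₃: 27.81 mg/L × 1,840,000 L = 51,170 g; ÷ 50 g/eq ÷ 2 = 511.7 mol Na₂CO₃.
Mass: 511.7 × 106 = 54,240 g.

54.2 kg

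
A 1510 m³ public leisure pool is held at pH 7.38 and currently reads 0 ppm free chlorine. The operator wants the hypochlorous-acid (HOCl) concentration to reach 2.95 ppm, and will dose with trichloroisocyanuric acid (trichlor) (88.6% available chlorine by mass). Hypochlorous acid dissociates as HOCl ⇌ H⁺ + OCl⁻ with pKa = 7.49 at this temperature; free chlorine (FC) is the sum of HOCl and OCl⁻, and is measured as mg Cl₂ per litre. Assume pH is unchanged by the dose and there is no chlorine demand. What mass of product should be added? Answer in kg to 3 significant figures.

8.93 kg

Volume: 1510 m³ = 1,510,000 L.
[OCl⁻]/[HOCl] = 10^(pH − pKa) = 10^(7.38 − 7.49) = 0.7762; fraction as HOCl = 1/(1 + 0.7762) = 0.563.
Free chlorine required for 2.95 ppm HOCl: 2.95 / 0.563 = 5.24 ppm.
FC to add: 5.24 − 0 = 5.24 mg/L as Cl₂.
Cl₂ equivalent: 5.24 mg/L × 1,510,000 L = 7912 g.
Product at 88.6% available Cl: 7912 / 0.886 = 8930 g.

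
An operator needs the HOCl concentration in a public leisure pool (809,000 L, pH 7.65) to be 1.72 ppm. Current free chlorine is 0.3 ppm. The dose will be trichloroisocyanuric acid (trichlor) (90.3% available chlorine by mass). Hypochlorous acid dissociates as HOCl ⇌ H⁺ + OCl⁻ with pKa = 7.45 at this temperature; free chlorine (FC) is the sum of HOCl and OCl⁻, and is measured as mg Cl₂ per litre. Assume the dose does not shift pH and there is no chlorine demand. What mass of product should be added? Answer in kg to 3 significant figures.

[OCl⁻]/[HOCl] = 10^(pH − pKa) = 10^(7.65 − 7.45) = 1.585; fraction as HOCl = 1/(1 + 1.585) = 0.3869.
Free chlorine required for 1.72 ppm HOCl: 1.72 / 0.3869 = 4.446 ppm.
FC to add: 4.446 − 0.3 = 4.146 mg/L as Cl₂.
Cl₂ equivalent: 4.146 mg/L × 809,000 L = 3354 g.
Product at 90.3% available Cl: 3354 / 0.903 = 3714 g.

3.71 kg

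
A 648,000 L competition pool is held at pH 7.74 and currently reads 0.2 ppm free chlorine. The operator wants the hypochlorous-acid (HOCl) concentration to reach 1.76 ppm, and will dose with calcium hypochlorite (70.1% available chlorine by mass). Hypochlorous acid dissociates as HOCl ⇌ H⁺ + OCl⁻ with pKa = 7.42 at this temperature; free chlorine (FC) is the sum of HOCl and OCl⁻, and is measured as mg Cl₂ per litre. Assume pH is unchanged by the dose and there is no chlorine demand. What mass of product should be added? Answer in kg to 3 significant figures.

[OCl⁻]/[HOCl] = 10^(pH − pKa) = 10^(7.74 − 7.42) = 2.089; fraction as HOCl = 1/(1 + 2.089) = 0.3237.
Free chlorine required for 1.76 ppm HOCl: 1.76 / 0.3237 = 5.437 ppm.
FC to add: 5.437 − 0.2 = 5.237 mg/L as Cl₂.
Cl₂ equivalent: 5.237 mg/L × 648,000 L = 3394 g.
Product at 70.1% available Cl: 3394 / 0.701 = 4841 g.

4.84 kg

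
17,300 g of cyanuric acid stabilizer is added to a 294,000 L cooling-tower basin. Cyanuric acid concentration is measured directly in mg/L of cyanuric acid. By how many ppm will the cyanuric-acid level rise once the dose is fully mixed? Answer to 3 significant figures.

58.8 ppm

Rise: 17,300 g / 294,000 L × 1000 = 58.84 mg/L.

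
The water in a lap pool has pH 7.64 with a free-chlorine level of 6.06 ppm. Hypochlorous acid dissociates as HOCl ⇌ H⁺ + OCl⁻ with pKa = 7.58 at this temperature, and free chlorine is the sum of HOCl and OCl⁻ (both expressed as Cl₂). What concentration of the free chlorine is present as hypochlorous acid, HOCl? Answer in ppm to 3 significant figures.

2.82 ppm

[OCl⁻]/[HOCl] = 10^(pH − pKa) = 10^(7.64 − 7.58) = 10^0.06 = 1.148.
Fraction as HOCl = 1 / (1 + 1.148) = 0.4655.
HOCl = 0.4655 × 6.06 ppm = 2.821 ppm.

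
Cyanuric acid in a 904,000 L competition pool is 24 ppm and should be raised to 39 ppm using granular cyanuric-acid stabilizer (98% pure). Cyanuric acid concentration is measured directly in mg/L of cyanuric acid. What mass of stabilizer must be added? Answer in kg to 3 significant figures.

13.8 kg

CYA to add: (39 − 24) = 15 mg/L × 904,000 L = 13,560 g cyanuric acid.
At 98% purity: 13,560 / 0.98 = 13,840 g product.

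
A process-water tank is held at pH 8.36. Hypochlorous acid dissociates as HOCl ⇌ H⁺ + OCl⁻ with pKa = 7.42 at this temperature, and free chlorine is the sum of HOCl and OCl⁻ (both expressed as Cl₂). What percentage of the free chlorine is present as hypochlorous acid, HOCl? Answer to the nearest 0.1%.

10.3%

[OCl⁻]/[HOCl] = 10^(pH − pKa) = 10^(8.36 − 7.42) = 10^0.94 = 8.71.
Fraction as HOCl = 1 / (1 + 8.71) = 0.103.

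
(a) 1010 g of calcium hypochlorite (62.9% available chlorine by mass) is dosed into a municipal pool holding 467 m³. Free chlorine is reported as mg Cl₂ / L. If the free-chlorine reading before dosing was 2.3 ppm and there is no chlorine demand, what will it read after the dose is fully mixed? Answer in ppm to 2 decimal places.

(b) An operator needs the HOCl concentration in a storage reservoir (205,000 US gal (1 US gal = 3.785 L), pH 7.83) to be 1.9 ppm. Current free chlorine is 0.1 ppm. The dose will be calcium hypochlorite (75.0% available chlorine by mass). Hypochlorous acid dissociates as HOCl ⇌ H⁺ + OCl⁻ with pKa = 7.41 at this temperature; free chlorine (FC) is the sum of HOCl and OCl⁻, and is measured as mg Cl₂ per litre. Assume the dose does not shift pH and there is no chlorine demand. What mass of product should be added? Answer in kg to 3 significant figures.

(a) Volume: 467 m³ = 467,000 L.
(a) Available chlorine delivered: 1010 g × 0.629 = 635.3 g as Cl₂.
(a) Concentration rise: 635.3 g / 467,000 L = 1.36 mg/L = 1.36 ppm.
(a) Final FC: 2.3 + 1.36 = 3.66 ppm.

(b) Volume: 205,000 US gal × 3.785 L/gal = 775,925 L.
(b) [OCl⁻]/[HOCl] = 10^(pH − pKa) = 10^(7.83 − 7.41) = 2.63; fraction as HOCl = 1/(1 + 2.63) = 0.2755.
(b) Free chlorine required for 1.9 ppm HOCl: 1.9 / 0.2755 = 6.898 ppm.
(b) FC to add: 6.898 − 0.1 = 6.798 mg/L as Cl₂.
(b) Cl₂ equivalent: 6.798 mg/L × 775,925 L = 5274 g.
(b) Product at 75.0% available Cl: 5274 / 0.75 = 7032 g.

(a) 3.66 ppm; (b) 7.03 kg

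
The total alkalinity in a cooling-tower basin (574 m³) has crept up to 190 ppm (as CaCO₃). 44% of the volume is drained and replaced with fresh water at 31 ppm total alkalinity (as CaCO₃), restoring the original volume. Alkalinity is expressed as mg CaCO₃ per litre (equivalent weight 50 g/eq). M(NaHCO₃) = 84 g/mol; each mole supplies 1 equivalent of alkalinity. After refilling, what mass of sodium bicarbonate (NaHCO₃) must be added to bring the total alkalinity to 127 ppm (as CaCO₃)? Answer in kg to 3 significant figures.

Volume: 574 m³ = 574,000 L.
After draining 44% and refilling: 190 × 0.56 + 31 × 0.44 = 120.04 ppm.
Deficit to target: 127 − 120.04 = 6.96 mg/L.
As CaCO₃: 6.96 mg/L × 574,000 L = 3995 g; ÷ 50 g/eq ÷ 1 = 79.9 mol NaHCO₃.
Mass: 79.9 × 84 = 6712 g.

6.71 kg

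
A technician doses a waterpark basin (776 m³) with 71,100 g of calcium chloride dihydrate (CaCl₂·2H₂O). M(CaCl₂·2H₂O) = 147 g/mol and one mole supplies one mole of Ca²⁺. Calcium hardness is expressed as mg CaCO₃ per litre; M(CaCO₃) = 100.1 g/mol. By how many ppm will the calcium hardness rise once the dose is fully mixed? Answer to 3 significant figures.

62.4 ppm

Volume: 776 m³ = 776,000 L.
Moles of Ca²⁺: 71,100 g ÷ 147 g/mol = 483.7 mol.
As CaCO₃: 483.7 mol × 100.1 g/mol = 48,420 g.
Rise: 48,420 g / 776,000 L × 1000 = 62.39 mg/L.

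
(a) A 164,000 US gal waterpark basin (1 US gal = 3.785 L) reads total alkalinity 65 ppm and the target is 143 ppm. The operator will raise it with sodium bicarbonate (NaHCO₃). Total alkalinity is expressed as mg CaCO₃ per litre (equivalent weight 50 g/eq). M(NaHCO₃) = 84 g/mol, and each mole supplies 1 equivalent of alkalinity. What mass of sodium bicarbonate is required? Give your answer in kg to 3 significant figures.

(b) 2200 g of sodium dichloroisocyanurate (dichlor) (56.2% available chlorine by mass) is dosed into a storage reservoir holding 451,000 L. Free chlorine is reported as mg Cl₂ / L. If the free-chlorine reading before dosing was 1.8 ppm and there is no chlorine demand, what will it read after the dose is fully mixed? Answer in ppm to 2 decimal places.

(a) Volume: 164,000 US gal × 3.785 L/gal = 620,740 L.
(a) Alkalinity to add: (143 − 65) = 78 mg/L as CaCO₃ × 620,740 L = 48,420 g as CaCO₃.
(a) Equivalents: 48,420 g ÷ 50 g/eq = 968.4 eq.
(a) NaHCO₃ supplies 1 eq per mole → 968.4 mol.
(a) Mass: 968.4 mol × 84 g/mol = 81,340 g.

(b) Available chlorine delivered: 2200 g × 0.562 = 1236 g as Cl₂.
(b) Concentration rise: 1236 g / 451,000 L = 2.741 mg/L = 2.74 ppm.
(b) Final FC: 1.8 + 2.74 = 4.54 ppm.

(a) 81.3 kg; (b) 4.54 ppm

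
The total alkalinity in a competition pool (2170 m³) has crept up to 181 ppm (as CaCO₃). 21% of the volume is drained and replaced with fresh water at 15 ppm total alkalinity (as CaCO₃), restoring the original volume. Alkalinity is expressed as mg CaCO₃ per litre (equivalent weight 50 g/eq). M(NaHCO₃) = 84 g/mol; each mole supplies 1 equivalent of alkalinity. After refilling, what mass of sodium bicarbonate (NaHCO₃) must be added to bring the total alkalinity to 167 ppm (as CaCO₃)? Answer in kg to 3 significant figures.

Volume: 2170 m³ = 2,170,000 L.
After draining 21% and refilling: 181 × 0.79 + 15 × 0.21 = 146.14 ppm.
Deficit to target: 167 − 146.14 = 20.86 mg/L.
As CaCO₃: 20.86 mg/L × 2,170,000 L = 45,270 g; ÷ 50 g/eq ÷ 1 = 905.3 mol NaHCO₃.
Mass: 905.3 × 84 = 76,050 g.

76.0 kg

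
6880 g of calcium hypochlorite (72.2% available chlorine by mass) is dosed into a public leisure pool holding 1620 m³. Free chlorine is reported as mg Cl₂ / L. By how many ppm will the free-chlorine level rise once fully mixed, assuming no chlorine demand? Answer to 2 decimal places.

Volume: 1620 m³ = 1,620,000 L.
Available chlorine delivered: 6880 g × 0.722 = 4967 g as Cl₂.
Concentration rise: 4967 g / 1,620,000 L = 3.066 mg/L = 3.07 ppm.

3.07 ppm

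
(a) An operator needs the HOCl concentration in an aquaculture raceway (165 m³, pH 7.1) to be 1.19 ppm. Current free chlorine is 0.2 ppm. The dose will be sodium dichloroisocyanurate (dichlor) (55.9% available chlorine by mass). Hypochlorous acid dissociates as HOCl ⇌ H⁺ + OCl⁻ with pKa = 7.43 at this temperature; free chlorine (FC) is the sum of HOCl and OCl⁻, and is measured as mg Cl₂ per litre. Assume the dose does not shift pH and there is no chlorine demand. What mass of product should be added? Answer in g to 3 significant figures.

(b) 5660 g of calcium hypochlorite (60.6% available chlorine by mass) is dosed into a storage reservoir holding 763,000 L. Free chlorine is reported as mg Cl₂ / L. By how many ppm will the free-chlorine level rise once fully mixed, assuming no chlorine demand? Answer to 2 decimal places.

(a) 457 g; (b) 4.50 ppm

(a) Volume: 165 m³ = 165,000 L.
(a) [OCl⁻]/[HOCl] = 10^(pH − pKa) = 10^(7.1 − 7.43) = 0.4677; fraction as HOCl = 1/(1 + 0.4677) = 0.6813.
(a) Free chlorine required for 1.19 ppm HOCl: 1.19 / 0.6813 = 1.747 ppm.
(a) FC to add: 1.747 − 0.2 = 1.547 mg/L as Cl₂.
(a) Cl₂ equivalent: 1.547 mg/L × 165,000 L = 255.2 g.
(a) Product at 55.9% available Cl: 255.2 / 0.559 = 456.5 g.

(b) Available chlorine delivered: 5660 g × 0.606 = 3430 g as Cl₂.
(b) Concentration rise: 3430 g / 763,000 L = 4.495 mg/L = 4.50 ppm.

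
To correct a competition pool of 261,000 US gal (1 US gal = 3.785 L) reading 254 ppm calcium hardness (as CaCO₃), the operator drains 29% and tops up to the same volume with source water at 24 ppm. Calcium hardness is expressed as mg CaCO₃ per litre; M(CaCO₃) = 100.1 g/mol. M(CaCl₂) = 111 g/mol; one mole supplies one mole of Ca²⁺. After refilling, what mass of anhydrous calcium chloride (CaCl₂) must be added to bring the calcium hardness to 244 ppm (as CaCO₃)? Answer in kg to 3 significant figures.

Volume: 261,000 US gal × 3.785 L/gal = 987,885 L.
After draining 29% and refilling: 254 × 0.71 + 24 × 0.29 = 187.3 ppm.
Deficit to target: 244 − 187.3 = 56.7 mg/L.
As CaCO₃: 56.7 mg/L × 987,885 L = 56,010 g; ÷ 100.1 = 559.6 mol Ca²⁺.
Mass: 559.6 × 111 = 62,110 g.

62.1 kg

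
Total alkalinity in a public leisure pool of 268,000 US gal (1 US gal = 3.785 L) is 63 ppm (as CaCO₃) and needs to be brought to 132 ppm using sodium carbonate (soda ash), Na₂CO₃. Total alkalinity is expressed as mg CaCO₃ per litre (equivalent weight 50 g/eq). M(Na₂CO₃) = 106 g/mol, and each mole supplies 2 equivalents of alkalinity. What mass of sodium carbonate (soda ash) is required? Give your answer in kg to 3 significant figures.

74.2 kg

Volume: 268,000 US gal × 3.785 L/gal = 1,014,380 L.
Alkalinity to add: (132 − 63) = 69 mg/L as CaCO₃ × 1,014,380 L = 69,990 g as CaCO₃.
Equivalents: 69,990 g ÷ 50 g/eq = 1400 eq.
Each mole of Na₂CO₃ supplies 2 eq, so 1400 / 2 = 699.9 mol.
Mass: 699.9 mol × 106 g/mol = 74,190 g.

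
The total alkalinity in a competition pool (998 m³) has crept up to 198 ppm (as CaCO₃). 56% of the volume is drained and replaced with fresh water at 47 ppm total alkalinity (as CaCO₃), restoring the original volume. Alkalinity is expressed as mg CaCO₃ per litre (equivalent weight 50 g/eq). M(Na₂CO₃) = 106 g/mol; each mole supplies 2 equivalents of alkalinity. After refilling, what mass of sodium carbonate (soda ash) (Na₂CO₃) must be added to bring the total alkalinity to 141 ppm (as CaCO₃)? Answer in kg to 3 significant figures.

29.2 kg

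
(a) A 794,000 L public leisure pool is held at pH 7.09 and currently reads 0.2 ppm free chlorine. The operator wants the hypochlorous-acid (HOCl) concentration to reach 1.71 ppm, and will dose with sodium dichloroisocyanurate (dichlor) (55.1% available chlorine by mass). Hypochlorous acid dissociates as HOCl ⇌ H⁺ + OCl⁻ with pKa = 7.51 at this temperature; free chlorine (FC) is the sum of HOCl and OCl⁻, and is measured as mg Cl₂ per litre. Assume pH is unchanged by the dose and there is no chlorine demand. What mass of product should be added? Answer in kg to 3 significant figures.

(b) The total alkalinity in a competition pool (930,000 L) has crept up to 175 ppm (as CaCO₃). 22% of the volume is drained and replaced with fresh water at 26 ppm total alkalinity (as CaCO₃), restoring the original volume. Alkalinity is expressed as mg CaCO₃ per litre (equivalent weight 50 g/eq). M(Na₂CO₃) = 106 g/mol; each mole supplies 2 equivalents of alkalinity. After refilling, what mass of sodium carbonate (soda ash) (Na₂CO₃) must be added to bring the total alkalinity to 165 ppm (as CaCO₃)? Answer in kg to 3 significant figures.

(a) 3.11 kg; (b) 22.5 kg

(a) [OCl⁻]/[HOCl] = 10^(pH − pKa) = 10^(7.09 − 7.51) = 0.3802; fraction as HOCl = 1/(1 + 0.3802) = 0.7245.
(a) Free chlorine required for 1.71 ppm HOCl: 1.71 / 0.7245 = 2.36 ppm.
(a) FC to add: 2.36 − 0.2 = 2.16 mg/L as Cl₂.
(a) Cl₂ equivalent: 2.16 mg/L × 794,000 L = 1715 g.
(a) Product at 55.1% available Cl: 1715 / 0.551 = 3113 g.

(b) After draining 22% and refilling: 175 × 0.78 + 26 × 0.22 = 142.22 ppm.
(b) Deficit to target: 165 − 142.22 = 22.78 mg/L.
(b) As CaCO₃: 22.78 mg/L × 930,000 L = 21,190 g; ÷ 50 g/eq ÷ 2 = 211.9 mol Na₂CO₃.
(b) Mass: 211.9 × 106 = 22,460 g.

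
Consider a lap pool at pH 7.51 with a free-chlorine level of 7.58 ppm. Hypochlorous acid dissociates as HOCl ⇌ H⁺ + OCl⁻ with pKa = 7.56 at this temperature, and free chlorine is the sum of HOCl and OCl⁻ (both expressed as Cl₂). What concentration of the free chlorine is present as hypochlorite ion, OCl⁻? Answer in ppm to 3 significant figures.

[OCl⁻]/[HOCl] = 10^(pH − pKa) = 10^(7.51 − 7.56) = 10^-0.05 = 0.8913.
Fraction as HOCl = 1 / (1 + 0.8913) = 0.5288.
OCl⁻ = (1 − 0.5288) × 7.58 ppm = 3.572 ppm.

3.57 ppm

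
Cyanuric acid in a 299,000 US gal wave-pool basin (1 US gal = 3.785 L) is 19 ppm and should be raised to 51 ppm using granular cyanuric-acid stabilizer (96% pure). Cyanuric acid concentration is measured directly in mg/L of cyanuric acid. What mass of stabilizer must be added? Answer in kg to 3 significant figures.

37.7 kg

Volume: 299,000 US gal × 3.785 L/gal = 1,131,715 L.
CYA to add: (51 − 19) = 32 mg/L × 1,131,715 L = 36,210 g cyanuric acid.
At 96% purity: 36,210 / 0.96 = 37,720 g product.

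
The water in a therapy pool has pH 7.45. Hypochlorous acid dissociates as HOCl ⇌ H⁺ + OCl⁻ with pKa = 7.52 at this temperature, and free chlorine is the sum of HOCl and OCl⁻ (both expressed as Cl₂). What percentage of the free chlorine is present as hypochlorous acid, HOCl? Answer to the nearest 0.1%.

[OCl⁻]/[HOCl] = 10^(pH − pKa) = 10^(7.45 − 7.52) = 10^-0.07 = 0.8511.
Fraction as HOCl = 1 / (1 + 0.8511) = 0.5402.

54.0%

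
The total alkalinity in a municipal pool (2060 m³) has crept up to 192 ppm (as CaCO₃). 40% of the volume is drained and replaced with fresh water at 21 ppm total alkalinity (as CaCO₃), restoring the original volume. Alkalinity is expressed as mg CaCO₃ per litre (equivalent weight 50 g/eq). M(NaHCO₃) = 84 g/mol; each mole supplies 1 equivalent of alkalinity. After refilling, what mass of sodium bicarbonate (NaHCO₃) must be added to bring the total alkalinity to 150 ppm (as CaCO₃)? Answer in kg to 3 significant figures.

Volume: 2060 m³ = 2,060,000 L.
After draining 40% and refilling: 192 × 0.60 + 21 × 0.40 = 123.6 ppm.
Deficit to target: 150 − 123.6 = 26.4 mg/L.
As CaCO₃: 26.4 mg/L × 2,060,000 L = 54,380 g; ÷ 50 g/eq ÷ 1 = 1088 mol NaHCO₃.
Mass: 1088 × 84 = 91,370 g.

91.4 kg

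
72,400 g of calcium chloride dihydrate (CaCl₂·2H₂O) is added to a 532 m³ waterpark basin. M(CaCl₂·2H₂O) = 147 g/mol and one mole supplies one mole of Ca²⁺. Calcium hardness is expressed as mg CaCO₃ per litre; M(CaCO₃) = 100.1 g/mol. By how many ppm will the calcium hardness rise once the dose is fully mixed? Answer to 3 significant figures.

92.7 ppm

Volume: 532 m³ = 532,000 L.
Moles of Ca²⁺: 72,400 g ÷ 147 g/mol = 492.5 mol.
As CaCO₃: 492.5 mol × 100.1 g/mol = 49,300 g.
Rise: 49,300 g / 532,000 L × 1000 = 92.67 mg/L.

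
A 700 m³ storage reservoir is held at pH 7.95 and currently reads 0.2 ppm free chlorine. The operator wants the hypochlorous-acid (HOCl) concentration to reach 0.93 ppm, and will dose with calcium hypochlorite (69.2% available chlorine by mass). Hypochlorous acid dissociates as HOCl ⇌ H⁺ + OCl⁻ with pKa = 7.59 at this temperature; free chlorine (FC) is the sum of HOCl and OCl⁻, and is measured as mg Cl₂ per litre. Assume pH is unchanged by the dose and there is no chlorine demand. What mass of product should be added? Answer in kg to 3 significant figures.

2.89 kg

Volume: 700 m³ = 700,000 L.
[OCl⁻]/[HOCl] = 10^(pH − pKa) = 10^(7.95 − 7.59) = 2.291; fraction as HOCl = 1/(1 + 2.291) = 0.3039.
Free chlorine required for 0.93 ppm HOCl: 0.93 / 0.3039 = 3.061 ppm.
FC to add: 3.061 − 0.2 = 2.861 mg/L as Cl₂.
Cl₂ equivalent: 2.861 mg/L × 700,000 L = 2002 g.
Product at 69.2% available Cl: 2002 / 0.692 = 2894 g.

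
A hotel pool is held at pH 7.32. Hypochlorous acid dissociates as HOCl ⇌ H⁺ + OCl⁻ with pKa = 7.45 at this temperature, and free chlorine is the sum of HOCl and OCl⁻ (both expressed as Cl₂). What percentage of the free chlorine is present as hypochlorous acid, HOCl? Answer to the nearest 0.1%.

57.4%

[OCl⁻]/[HOCl] = 10^(pH − pKa) = 10^(7.32 − 7.45) = 10^-0.13 = 0.7413.
Fraction as HOCl = 1 / (1 + 0.7413) = 0.5743.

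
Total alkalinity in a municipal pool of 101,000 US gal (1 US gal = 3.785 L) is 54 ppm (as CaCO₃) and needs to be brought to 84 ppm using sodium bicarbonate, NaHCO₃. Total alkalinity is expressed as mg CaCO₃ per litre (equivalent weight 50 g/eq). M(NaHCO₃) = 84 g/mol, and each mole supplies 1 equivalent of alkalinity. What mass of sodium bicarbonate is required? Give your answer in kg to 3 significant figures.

19.3 kg

Volume: 101,000 US gal × 3.785 L/gal = 382,285 L.
Alkalinity to add: (84 − 54) = 30 mg/L as CaCO₃ × 382,285 L = 11,470 g as CaCO₃.
Equivalents: 11,470 g ÷ 50 g/eq = 229.4 eq.
NaHCO₃ supplies 1 eq per mole → 229.4 mol.
Mass: 229.4 mol × 84 g/mol = 19,270 g.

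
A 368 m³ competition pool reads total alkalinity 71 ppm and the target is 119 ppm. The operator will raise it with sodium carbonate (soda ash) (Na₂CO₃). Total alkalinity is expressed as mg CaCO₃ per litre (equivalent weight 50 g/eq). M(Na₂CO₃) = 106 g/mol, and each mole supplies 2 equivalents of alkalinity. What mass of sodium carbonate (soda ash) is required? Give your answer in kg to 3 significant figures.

18.7 kg

Volume: 368 m³ = 368,000 L.
Alkalinity to add: (119 − 71) = 48 mg/L as CaCO₃ × 368,000 L = 17,660 g as CaCO₃.
Equivalents: 17,660 g ÷ 50 g/eq = 353.3 eq.
Each mole of Na₂CO₃ supplies 2 eq, so 353.3 / 2 = 176.6 mol.
Mass: 176.6 mol × 106 g/mol = 18,720 g.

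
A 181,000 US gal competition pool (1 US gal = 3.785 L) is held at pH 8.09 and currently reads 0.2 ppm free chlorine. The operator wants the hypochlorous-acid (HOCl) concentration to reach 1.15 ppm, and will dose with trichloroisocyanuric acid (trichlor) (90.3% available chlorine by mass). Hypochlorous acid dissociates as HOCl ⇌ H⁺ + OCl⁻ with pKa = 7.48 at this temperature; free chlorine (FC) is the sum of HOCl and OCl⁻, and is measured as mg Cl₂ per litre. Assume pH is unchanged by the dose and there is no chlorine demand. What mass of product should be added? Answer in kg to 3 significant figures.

4.28 kg

Volume: 181,000 US gal × 3.785 L/gal = 685,085 L.
[OCl⁻]/[HOCl] = 10^(pH − pKa) = 10^(8.09 − 7.48) = 4.074; fraction as HOCl = 1/(1 + 4.074) = 0.1971.
Free chlorine required for 1.15 ppm HOCl: 1.15 / 0.1971 = 5.835 ppm.
FC to add: 5.835 − 0.2 = 5.635 mg/L as Cl₂.
Cl₂ equivalent: 5.635 mg/L × 685,085 L = 3860 g.
Product at 90.3% available Cl: 3860 / 0.903 = 4275 g.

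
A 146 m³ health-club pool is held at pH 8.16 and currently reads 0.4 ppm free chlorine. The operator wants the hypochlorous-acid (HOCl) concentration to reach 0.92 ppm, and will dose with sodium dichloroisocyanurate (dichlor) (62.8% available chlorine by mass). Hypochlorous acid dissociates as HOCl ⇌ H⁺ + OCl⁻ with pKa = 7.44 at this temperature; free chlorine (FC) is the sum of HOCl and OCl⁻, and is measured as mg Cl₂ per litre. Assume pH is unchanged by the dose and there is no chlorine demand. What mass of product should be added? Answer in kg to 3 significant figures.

Volume: 146 m³ = 146,000 L.
[OCl⁻]/[HOCl] = 10^(pH − pKa) = 10^(8.16 − 7.44) = 5.248; fraction as HOCl = 1/(1 + 5.248) = 0.16.
Free chlorine required for 0.92 ppm HOCl: 0.92 / 0.16 = 5.748 ppm.
FC to add: 5.748 − 0.4 = 5.348 mg/L as Cl₂.
Cl₂ equivalent: 5.348 mg/L × 146,000 L = 780.8 g.
Product at 62.8% available Cl: 780.8 / 0.628 = 1243 g.

1.24 kg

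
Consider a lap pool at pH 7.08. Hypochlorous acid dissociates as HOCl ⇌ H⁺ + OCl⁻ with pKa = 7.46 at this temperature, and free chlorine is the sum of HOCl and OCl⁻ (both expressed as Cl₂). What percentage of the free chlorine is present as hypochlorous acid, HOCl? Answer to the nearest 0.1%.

70.6%

[OCl⁻]/[HOCl] = 10^(pH − pKa) = 10^(7.08 − 7.46) = 10^-0.38 = 0.4169.
Fraction as HOCl = 1 / (1 + 0.4169) = 0.7058.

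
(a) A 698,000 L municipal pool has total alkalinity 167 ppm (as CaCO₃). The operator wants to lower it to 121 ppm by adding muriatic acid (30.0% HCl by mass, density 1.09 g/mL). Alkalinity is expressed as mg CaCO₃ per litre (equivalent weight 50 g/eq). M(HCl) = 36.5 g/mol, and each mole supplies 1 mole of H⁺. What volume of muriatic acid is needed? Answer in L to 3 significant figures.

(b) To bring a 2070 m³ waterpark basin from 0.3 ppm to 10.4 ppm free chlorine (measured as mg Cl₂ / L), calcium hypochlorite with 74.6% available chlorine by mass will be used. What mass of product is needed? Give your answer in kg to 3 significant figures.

(a) 71.7 L; (b) 28.0 kg

(a) Alkalinity to neutralize: (167 − 121) = 46 mg/L as CaCO₃ × 698,000 L = 32,110 g as CaCO₃.
(a) Equivalents of H⁺ required: 32,110 ÷ 50 g/eq = 642.2 eq = 642.2 mol HCl.
(a) Mass of HCl: 642.2 × 36.5 = 23,440 g.
(a) Mass of 30.0% solution: 23,440 / 0.3 = 78,130 g.
(a) Volume: 78,130 g ÷ 1.09 g/mL = 71,680 mL.

(b) Volume: 2070 m³ = 2,070,000 L.
(b) Chlorine deficit: 10.4 − 0.3 = 10.1 ppm = 10.1 mg/L as Cl₂.
(b) Cl₂ equivalent needed: 10.1 mg/L × 2,070,000 L = 20,910,000 mg = 20,910 g.
(b) Product at 74.6% available chlorine: 20,910 / 0.746 = 28,030 g.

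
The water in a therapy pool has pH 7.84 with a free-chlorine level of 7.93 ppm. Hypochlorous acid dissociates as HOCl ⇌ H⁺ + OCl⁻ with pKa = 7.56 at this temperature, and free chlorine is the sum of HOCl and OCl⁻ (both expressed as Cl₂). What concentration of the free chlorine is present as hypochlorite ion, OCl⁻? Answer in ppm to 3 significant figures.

[OCl⁻]/[HOCl] = 10^(pH − pKa) = 10^(7.84 − 7.56) = 10^0.28 = 1.905.
Fraction as HOCl = 1 / (1 + 1.905) = 0.3442.
OCl⁻ = (1 − 0.3442) × 7.93 ppm = 5.201 ppm.

5.20 ppm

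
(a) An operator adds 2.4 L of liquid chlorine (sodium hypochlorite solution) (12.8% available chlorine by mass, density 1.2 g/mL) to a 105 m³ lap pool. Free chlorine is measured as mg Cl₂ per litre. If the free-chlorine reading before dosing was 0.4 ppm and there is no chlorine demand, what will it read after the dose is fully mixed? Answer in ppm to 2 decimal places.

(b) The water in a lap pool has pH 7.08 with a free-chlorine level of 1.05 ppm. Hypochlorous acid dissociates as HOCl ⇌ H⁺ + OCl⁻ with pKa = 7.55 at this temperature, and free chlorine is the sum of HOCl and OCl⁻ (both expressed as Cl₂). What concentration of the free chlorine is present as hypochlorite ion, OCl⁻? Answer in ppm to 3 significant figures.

(a) 3.91 ppm; (b) 0.266 ppm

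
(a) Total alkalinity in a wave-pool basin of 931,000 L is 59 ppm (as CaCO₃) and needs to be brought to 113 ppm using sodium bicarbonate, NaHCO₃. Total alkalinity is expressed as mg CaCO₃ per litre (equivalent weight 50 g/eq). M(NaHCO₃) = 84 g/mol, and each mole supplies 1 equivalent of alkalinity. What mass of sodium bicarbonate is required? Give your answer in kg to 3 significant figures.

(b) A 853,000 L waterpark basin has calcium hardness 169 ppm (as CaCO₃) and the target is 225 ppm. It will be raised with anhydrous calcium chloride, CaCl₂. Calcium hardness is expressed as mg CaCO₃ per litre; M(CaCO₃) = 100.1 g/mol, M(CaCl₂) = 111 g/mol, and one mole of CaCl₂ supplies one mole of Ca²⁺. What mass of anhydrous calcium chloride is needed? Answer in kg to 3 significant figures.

(a) 84.5 kg; (b) 53.0 kg

(a) Alkalinity to add: (113 − 59) = 54 mg/L as CaCO₃ × 931,000 L = 50,270 g as CaCO₃.
(a) Equivalents: 50,270 g ÷ 50 g/eq = 1005 eq.
(a) NaHCO₃ supplies 1 eq per mole → 1005 mol.
(a) Mass: 1005 mol × 84 g/mol = 84,460 g.

(b) Hardness to add: (225 − 169) = 56 mg/L as CaCO₃ × 853,000 L = 47,770 g as CaCO₃.
(b) Moles of Ca²⁺ (1 mol Ca²⁺ ≡ 1 mol CaCO₃): 47,770 / 100.1 g/mol = 477.2 mol.
(b) Mass of CaCl₂: 477.2 × 111 = 52,970 g.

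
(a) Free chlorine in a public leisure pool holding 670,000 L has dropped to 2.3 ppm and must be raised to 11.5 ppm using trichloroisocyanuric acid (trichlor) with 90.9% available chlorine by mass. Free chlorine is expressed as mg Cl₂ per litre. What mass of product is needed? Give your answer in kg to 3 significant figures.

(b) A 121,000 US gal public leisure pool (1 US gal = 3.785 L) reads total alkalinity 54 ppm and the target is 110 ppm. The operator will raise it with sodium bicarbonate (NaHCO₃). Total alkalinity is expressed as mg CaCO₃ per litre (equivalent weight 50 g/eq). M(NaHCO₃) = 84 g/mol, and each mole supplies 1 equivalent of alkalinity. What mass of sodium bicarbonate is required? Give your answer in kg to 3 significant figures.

(a) Chlorine deficit: 11.5 − 2.3 = 9.2 ppm = 9.2 mg/L as Cl₂.
(a) Cl₂ equivalent needed: 9.2 mg/L × 670,000 L = 6,164,000 mg = 6164 g.
(a) Product at 90.9% available chlorine: 6164 / 0.909 = 6781 g.

(b) Volume: 121,000 US gal × 3.785 L/gal = 457,985 L.
(b) Alkalinity to add: (110 − 54) = 56 mg/L as CaCO₃ × 457,985 L = 25,650 g as CaCO₃.
(b) Equivalents: 25,650 g ÷ 50 g/eq = 512.9 eq.
(b) NaHCO₃ supplies 1 eq per mole → 512.9 mol.
(b) Mass: 512.9 mol × 84 g/mol = 43,090 g.

(a) 6.78 kg; (b) 43.1 kg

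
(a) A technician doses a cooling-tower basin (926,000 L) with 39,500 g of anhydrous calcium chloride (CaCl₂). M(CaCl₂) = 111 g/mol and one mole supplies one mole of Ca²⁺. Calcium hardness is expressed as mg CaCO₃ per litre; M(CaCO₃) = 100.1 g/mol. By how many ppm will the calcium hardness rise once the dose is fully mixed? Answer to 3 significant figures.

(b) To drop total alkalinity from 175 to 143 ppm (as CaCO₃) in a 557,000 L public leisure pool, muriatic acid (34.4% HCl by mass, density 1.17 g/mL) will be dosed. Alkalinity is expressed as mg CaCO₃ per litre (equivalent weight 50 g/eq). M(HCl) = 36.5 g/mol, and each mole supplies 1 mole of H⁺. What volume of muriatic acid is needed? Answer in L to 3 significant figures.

(a) 38.5 ppm; (b) 32.3 L

(a) Moles of Ca²⁺: 39,500 g ÷ 111 g/mol = 355.9 mol.
(a) As CaCO₃: 355.9 mol × 100.1 g/mol = 35,620 g.
(a) Rise: 35,620 g / 926,000 L × 1000 = 38.47 mg/L.

(b) Alkalinity to neutralize: (175 − 143) = 32 mg/L as CaCO₃ × 557,000 L = 17,820 g as CaCO₃.
(b) Equivalents of H⁺ required: 17,820 ÷ 50 g/eq = 356.5 eq = 356.5 mol HCl.
(b) Mass of HCl: 356.5 × 36.5 = 13,010 g.
(b) Mass of 34.4% solution: 13,010 / 0.344 = 37,820 g.
(b) Volume: 37,820 g ÷ 1.17 g/mL = 32,330 mL.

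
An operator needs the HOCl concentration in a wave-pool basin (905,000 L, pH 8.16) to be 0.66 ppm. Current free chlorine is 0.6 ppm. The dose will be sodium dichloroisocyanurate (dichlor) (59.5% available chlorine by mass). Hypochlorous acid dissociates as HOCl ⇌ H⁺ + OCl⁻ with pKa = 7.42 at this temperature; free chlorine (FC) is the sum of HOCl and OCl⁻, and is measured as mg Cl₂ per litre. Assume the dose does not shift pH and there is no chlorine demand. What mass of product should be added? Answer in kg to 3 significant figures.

[OCl⁻]/[HOCl] = 10^(pH − pKa) = 10^(8.16 − 7.42) = 5.495; fraction as HOCl = 1/(1 + 5.495) = 0.154.
Free chlorine required for 0.66 ppm HOCl: 0.66 / 0.154 = 4.287 ppm.
FC to add: 4.287 − 0.6 = 3.687 mg/L as Cl₂.
Cl₂ equivalent: 3.687 mg/L × 905,000 L = 3337 g.
Product at 59.5% available Cl: 3337 / 0.595 = 5608 g.

5.61 kg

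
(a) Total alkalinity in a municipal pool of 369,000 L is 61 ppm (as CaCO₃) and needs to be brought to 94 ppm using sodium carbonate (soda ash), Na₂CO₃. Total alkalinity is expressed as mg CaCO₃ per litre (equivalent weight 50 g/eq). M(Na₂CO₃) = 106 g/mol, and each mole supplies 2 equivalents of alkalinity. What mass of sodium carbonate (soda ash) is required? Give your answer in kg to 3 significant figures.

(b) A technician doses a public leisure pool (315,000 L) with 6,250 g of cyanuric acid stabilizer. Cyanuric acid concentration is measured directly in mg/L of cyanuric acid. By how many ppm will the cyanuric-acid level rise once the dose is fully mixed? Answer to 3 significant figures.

(a) Alkalinity to add: (94 − 61) = 33 mg/L as CaCO₃ × 369,000 L = 12,180 g as CaCO₃.
(a) Equivalents: 12,180 g ÷ 50 g/eq = 243.5 eq.
(a) Each mole of Na₂CO₃ supplies 2 eq, so 243.5 / 2 = 121.8 mol.
(a) Mass: 121.8 mol × 106 g/mol = 12,910 g.

(b) Rise: 6,250 g / 315,000 L × 1000 = 19.84 mg/L.

(a) 12.9 kg; (b) 19.8 ppm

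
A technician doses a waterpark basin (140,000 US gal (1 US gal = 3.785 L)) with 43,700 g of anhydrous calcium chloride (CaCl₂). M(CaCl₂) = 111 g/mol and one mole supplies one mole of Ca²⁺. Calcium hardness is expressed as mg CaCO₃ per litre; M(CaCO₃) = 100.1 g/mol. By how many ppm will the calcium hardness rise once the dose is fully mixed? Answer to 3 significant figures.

Volume: 140,000 US gal × 3.785 L/gal = 529,900 L.
Moles of Ca²⁺: 43,700 g ÷ 111 g/mol = 393.7 mol.
As CaCO₃: 393.7 mol × 100.1 g/mol = 39,410 g.
Rise: 39,410 g / 529,900 L × 1000 = 74.37 mg/L.

74.4 ppm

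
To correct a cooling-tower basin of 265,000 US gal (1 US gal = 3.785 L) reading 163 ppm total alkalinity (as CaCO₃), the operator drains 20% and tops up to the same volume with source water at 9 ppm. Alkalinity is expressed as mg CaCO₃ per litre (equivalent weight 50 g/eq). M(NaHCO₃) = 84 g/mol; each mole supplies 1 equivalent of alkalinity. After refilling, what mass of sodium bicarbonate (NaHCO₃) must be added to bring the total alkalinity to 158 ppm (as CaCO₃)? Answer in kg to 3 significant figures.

Volume: 265,000 US gal × 3.785 L/gal = 1,003,025 L.
After draining 20% and refilling: 163 × 0.80 + 9 × 0.20 = 132.2 ppm.
Deficit to target: 158 − 132.2 = 25.8 mg/L.
As CaCO₃: 25.8 mg/L × 1,003,025 L = 25,880 g; ÷ 50 g/eq ÷ 1 = 517.6 mol NaHCO₃.
Mass: 517.6 × 84 = 43,480 g.

43.5 kg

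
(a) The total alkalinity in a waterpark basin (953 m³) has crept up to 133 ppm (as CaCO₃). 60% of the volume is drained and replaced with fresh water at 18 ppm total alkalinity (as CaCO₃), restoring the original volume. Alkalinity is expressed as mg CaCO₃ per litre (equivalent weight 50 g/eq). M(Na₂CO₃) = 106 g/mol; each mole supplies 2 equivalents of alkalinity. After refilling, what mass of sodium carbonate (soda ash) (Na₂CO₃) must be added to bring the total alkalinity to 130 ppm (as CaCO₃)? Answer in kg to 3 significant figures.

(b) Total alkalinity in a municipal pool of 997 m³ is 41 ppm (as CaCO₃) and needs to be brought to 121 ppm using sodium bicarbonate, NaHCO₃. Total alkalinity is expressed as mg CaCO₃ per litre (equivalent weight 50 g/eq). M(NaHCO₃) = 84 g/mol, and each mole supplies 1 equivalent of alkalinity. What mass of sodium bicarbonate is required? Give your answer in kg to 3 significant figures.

(a) Volume: 953 m³ = 953,000 L.
(a) After draining 60% and refilling: 133 × 0.40 + 18 × 0.60 = 64 ppm.
(a) Deficit to target: 130 − 64 = 66 mg/L.
(a) As CaCO₃: 66 mg/L × 953,000 L = 62,900 g; ÷ 50 g/eq ÷ 2 = 629 mol Na₂CO₃.
(a) Mass: 629 × 106 = 66,670 g.

(b) Volume: 997 m³ = 997,000 L.
(b) Alkalinity to add: (121 − 41) = 80 mg/L as CaCO₃ × 997,000 L = 79,760 g as CaCO₃.
(b) Equivalents: 79,760 g ÷ 50 g/eq = 1595 eq.
(b) NaHCO₃ supplies 1 eq per mole → 1595 mol.
(b) Mass: 1595 mol × 84 g/mol = 134,000 g.

(a) 66.7 kg; (b) 134 kg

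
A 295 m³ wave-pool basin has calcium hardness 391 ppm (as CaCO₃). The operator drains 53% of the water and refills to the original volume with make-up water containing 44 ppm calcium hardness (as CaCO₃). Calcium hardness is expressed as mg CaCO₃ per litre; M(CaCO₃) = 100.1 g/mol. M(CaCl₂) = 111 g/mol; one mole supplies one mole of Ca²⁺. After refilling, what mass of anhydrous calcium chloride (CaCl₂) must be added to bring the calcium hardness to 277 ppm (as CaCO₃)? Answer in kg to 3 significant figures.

Volume: 295 m³ = 295,000 L.
After draining 53% and refilling: 391 × 0.47 + 44 × 0.53 = 207.09 ppm.
Deficit to target: 277 − 207.09 = 69.91 mg/L.
As CaCO₃: 69.91 mg/L × 295,000 L = 20,620 g; ÷ 100.1 = 206 mol Ca²⁺.
Mass: 206 × 111 = 22,870 g.

22.9 kg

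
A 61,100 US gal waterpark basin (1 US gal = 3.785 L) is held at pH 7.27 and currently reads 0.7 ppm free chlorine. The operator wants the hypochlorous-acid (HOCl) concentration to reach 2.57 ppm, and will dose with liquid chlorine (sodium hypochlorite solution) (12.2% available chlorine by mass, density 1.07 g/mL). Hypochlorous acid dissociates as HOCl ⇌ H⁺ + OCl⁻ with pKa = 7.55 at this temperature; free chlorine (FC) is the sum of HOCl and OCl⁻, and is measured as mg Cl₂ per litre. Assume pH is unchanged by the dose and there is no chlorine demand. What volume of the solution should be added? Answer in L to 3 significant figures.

5.70 L

Volume: 61,100 US gal × 3.785 L/gal = 231,264 L.
[OCl⁻]/[HOCl] = 10^(pH − pKa) = 10^(7.27 − 7.55) = 0.5248; fraction as HOCl = 1/(1 + 0.5248) = 0.6558.
Free chlorine required for 2.57 ppm HOCl: 2.57 / 0.6558 = 3.919 ppm.
FC to add: 3.919 − 0.7 = 3.219 mg/L as Cl₂.
Cl₂ equivalent: 3.219 mg/L × 231,264 L = 744.4 g.
Product at 12.2% available Cl: 744.4 / 0.122 = 6101 g.
Volume: 6101 g ÷ 1.07 g/mL = 5702 mL.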